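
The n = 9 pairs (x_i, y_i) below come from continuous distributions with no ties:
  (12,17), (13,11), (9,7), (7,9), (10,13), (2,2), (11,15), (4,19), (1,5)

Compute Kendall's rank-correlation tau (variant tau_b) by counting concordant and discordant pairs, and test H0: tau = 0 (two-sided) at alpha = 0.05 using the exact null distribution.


Step 1: Enumerate the 36 unordered pairs (i,j) with i<j and classify each by sign(x_j-x_i) * sign(y_j-y_i).
  (1,2):dx=+1,dy=-6->D; (1,3):dx=-3,dy=-10->C; (1,4):dx=-5,dy=-8->C; (1,5):dx=-2,dy=-4->C
  (1,6):dx=-10,dy=-15->C; (1,7):dx=-1,dy=-2->C; (1,8):dx=-8,dy=+2->D; (1,9):dx=-11,dy=-12->C
  (2,3):dx=-4,dy=-4->C; (2,4):dx=-6,dy=-2->C; (2,5):dx=-3,dy=+2->D; (2,6):dx=-11,dy=-9->C
  (2,7):dx=-2,dy=+4->D; (2,8):dx=-9,dy=+8->D; (2,9):dx=-12,dy=-6->C; (3,4):dx=-2,dy=+2->D
  (3,5):dx=+1,dy=+6->C; (3,6):dx=-7,dy=-5->C; (3,7):dx=+2,dy=+8->C; (3,8):dx=-5,dy=+12->D
  (3,9):dx=-8,dy=-2->C; (4,5):dx=+3,dy=+4->C; (4,6):dx=-5,dy=-7->C; (4,7):dx=+4,dy=+6->C
  (4,8):dx=-3,dy=+10->D; (4,9):dx=-6,dy=-4->C; (5,6):dx=-8,dy=-11->C; (5,7):dx=+1,dy=+2->C
  (5,8):dx=-6,dy=+6->D; (5,9):dx=-9,dy=-8->C; (6,7):dx=+9,dy=+13->C; (6,8):dx=+2,dy=+17->C
  (6,9):dx=-1,dy=+3->D; (7,8):dx=-7,dy=+4->D; (7,9):dx=-10,dy=-10->C; (8,9):dx=-3,dy=-14->C
Step 2: C = 25, D = 11, total pairs = 36.
Step 3: tau = (C - D)/(n(n-1)/2) = (25 - 11)/36 = 0.388889.
Step 4: Exact two-sided p-value (enumerate n! = 362880 permutations of y under H0): p = 0.180181.
Step 5: alpha = 0.05. fail to reject H0.

tau_b = 0.3889 (C=25, D=11), p = 0.180181, fail to reject H0.


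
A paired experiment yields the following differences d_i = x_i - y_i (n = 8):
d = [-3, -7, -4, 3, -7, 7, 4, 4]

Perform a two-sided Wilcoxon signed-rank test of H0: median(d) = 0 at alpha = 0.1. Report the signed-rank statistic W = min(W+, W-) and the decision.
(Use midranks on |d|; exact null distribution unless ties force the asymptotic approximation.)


Step 1: Drop any zero differences (none here) and take |d_i|.
|d| = [3, 7, 4, 3, 7, 7, 4, 4]
Step 2: Midrank |d_i| (ties get averaged ranks).
ranks: |3|->1.5, |7|->7, |4|->4, |3|->1.5, |7|->7, |7|->7, |4|->4, |4|->4
Step 3: Attach original signs; sum ranks with positive sign and with negative sign.
W+ = 1.5 + 7 + 4 + 4 = 16.5
W- = 1.5 + 7 + 4 + 7 = 19.5
(Check: W+ + W- = 36 should equal n(n+1)/2 = 36.)
Step 4: Test statistic W = min(W+, W-) = 16.5.
Step 5: Ties in |d|, so use the tie-corrected normal approximation.
        E[W] = n(n+1)/4 = 8*9/4 = 18.
        Tie groups: |d|=3 (t=2), |d|=4 (t=3), |d|=7 (t=3); sum(t^3 - t) = 54.
        Var[W] = n(n+1)(2n+1)/24 - sum(t^3-t)/48 = 1224/24 - 54/48 = 49.875.
        z = (W - E[W]) / sqrt(Var[W]) = (16.5 - 18) / 7.0622 = -0.2124.
        Two-sided p = 2*Phi(z) = 0.831797.
Step 6: alpha = 0.1. fail to reject H0.

W+ = 16.5, W- = 19.5, W = min = 16.5, p = 0.831797, fail to reject H0.


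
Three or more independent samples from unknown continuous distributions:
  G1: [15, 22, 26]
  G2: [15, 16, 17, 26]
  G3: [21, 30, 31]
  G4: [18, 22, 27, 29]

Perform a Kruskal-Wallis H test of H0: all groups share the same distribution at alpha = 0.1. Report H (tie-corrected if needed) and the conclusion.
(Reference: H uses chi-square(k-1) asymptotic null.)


Step 1: Combine all N = 14 observations and assign midranks.
sorted (value, group, rank): (15,G1,1.5), (15,G2,1.5), (16,G2,3), (17,G2,4), (18,G4,5), (21,G3,6), (22,G1,7.5), (22,G4,7.5), (26,G1,9.5), (26,G2,9.5), (27,G4,11), (29,G4,12), (30,G3,13), (31,G3,14)
Step 2: Sum ranks within each group.
R_1 = 18.5 (n_1 = 3)
R_2 = 18 (n_2 = 4)
R_3 = 33 (n_3 = 3)
R_4 = 35.5 (n_4 = 4)
Step 3: H = 12/(N(N+1)) * sum(R_i^2/n_i) - 3(N+1)
     = 12/(14*15) * (18.5^2/3 + 18^2/4 + 33^2/3 + 35.5^2/4) - 3*15
     = 0.057143 * 873.146 - 45
     = 4.894048.
Step 4: Ties present; correction factor C = 1 - 18/(14^3 - 14) = 0.993407. Corrected H = 4.894048 / 0.993407 = 4.926530.
Step 5: Under H0, H ~ chi^2(3); p-value = 0.177257.
Step 6: alpha = 0.1. fail to reject H0.

H = 4.9265, df = 3, p = 0.177257, fail to reject H0.


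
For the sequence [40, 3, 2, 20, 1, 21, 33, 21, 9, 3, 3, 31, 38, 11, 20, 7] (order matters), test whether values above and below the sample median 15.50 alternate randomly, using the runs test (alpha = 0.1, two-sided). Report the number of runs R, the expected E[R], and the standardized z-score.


Step 1: Compute median = 15.50; label A = above, B = below.
Labels in order: ABBABAAABBBAABAB  (n_A = 8, n_B = 8)
Step 2: Count runs R = 10.
Step 3: Under H0 (random ordering), E[R] = 2*n_A*n_B/(n_A+n_B) + 1 = 2*8*8/16 + 1 = 9.0000.
        Var[R] = 2*n_A*n_B*(2*n_A*n_B - n_A - n_B) / ((n_A+n_B)^2 * (n_A+n_B-1)) = 14336/3840 = 3.7333.
        SD[R] = 1.9322.
Step 4: Continuity-corrected z = (R - 0.5 - E[R]) / SD[R] = (10 - 0.5 - 9.0000) / 1.9322 = 0.2588.
Step 5: Two-sided p-value via normal approximation = 2*(1 - Phi(|z|)) = 0.795809.
Step 6: alpha = 0.1. fail to reject H0.

R = 10, z = 0.2588, p = 0.795809, fail to reject H0.


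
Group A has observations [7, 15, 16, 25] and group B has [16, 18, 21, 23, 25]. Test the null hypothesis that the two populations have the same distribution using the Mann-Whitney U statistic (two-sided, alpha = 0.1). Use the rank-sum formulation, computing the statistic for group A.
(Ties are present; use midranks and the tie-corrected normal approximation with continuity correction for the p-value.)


Step 1: Combine and sort all 9 observations; assign midranks.
sorted (value, group): (7,X), (15,X), (16,X), (16,Y), (18,Y), (21,Y), (23,Y), (25,X), (25,Y)
ranks: 7->1, 15->2, 16->3.5, 16->3.5, 18->5, 21->6, 23->7, 25->8.5, 25->8.5
Step 2: Rank sum for X: R1 = 1 + 2 + 3.5 + 8.5 = 15.
Step 3: U_X = R1 - n1(n1+1)/2 = 15 - 4*5/2 = 15 - 10 = 5.
       U_Y = n1*n2 - U_X = 20 - 5 = 15.
Step 4: Ties are present, so use the tie-corrected normal approximation (with continuity correction) for the p-value.
Step 5: p-value = 0.266322; compare to alpha = 0.1. fail to reject H0.

U_X = 5, p = 0.266322, fail to reject H0 at alpha = 0.1.


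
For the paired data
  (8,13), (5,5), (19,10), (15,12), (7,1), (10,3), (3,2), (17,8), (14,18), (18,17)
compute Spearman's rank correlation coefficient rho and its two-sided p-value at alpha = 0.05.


Step 1: Rank x and y separately (midranks; no ties here).
rank(x): 8->4, 5->2, 19->10, 15->7, 7->3, 10->5, 3->1, 17->8, 14->6, 18->9
rank(y): 13->8, 5->4, 10->6, 12->7, 1->1, 3->3, 2->2, 8->5, 18->10, 17->9
Step 2: d_i = R_x(i) - R_y(i); compute d_i^2.
  (4-8)^2=16, (2-4)^2=4, (10-6)^2=16, (7-7)^2=0, (3-1)^2=4, (5-3)^2=4, (1-2)^2=1, (8-5)^2=9, (6-10)^2=16, (9-9)^2=0
sum(d^2) = 70.
Step 3: rho = 1 - 6*70 / (10*(10^2 - 1)) = 1 - 420/990 = 0.575758.
Step 4: Under H0, t = rho * sqrt((n-2)/(1-rho^2)) = 1.9917 ~ t(8).
Step 5: Two-sided p-value from the t-distribution with 8 df = 0.081553.
Step 6: alpha = 0.05. fail to reject H0.

rho = 0.5758, p = 0.081553, fail to reject H0 at alpha = 0.05.


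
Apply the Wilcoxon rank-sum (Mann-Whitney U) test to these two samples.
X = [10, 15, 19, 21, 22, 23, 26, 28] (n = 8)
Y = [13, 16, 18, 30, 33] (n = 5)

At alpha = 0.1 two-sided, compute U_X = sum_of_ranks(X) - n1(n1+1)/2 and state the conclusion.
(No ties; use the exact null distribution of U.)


Step 1: Combine and sort all 13 observations; assign midranks.
sorted (value, group): (10,X), (13,Y), (15,X), (16,Y), (18,Y), (19,X), (21,X), (22,X), (23,X), (26,X), (28,X), (30,Y), (33,Y)
ranks: 10->1, 13->2, 15->3, 16->4, 18->5, 19->6, 21->7, 22->8, 23->9, 26->10, 28->11, 30->12, 33->13
Step 2: Rank sum for X: R1 = 1 + 3 + 6 + 7 + 8 + 9 + 10 + 11 = 55.
Step 3: U_X = R1 - n1(n1+1)/2 = 55 - 8*9/2 = 55 - 36 = 19.
       U_Y = n1*n2 - U_X = 40 - 19 = 21.
Step 4: No ties, so the exact null distribution of U (based on enumerating the C(13,8) = 1287 equally likely rank assignments) gives the two-sided p-value.
Step 5: p-value = 0.943279; compare to alpha = 0.1. fail to reject H0.

U_X = 19, p = 0.943279, fail to reject H0 at alpha = 0.1.


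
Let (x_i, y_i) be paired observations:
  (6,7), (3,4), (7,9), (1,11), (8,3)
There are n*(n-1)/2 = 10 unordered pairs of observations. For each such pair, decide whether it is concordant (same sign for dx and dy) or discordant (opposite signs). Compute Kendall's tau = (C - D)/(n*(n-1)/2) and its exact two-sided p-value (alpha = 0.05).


Step 1: Enumerate the 10 unordered pairs (i,j) with i<j and classify each by sign(x_j-x_i) * sign(y_j-y_i).
  (1,2):dx=-3,dy=-3->C; (1,3):dx=+1,dy=+2->C; (1,4):dx=-5,dy=+4->D; (1,5):dx=+2,dy=-4->D
  (2,3):dx=+4,dy=+5->C; (2,4):dx=-2,dy=+7->D; (2,5):dx=+5,dy=-1->D; (3,4):dx=-6,dy=+2->D
  (3,5):dx=+1,dy=-6->D; (4,5):dx=+7,dy=-8->D
Step 2: C = 3, D = 7, total pairs = 10.
Step 3: tau = (C - D)/(n(n-1)/2) = (3 - 7)/10 = -0.400000.
Step 4: Exact two-sided p-value (enumerate n! = 120 permutations of y under H0): p = 0.483333.
Step 5: alpha = 0.05. fail to reject H0.

tau_b = -0.4000 (C=3, D=7), p = 0.483333, fail to reject H0.


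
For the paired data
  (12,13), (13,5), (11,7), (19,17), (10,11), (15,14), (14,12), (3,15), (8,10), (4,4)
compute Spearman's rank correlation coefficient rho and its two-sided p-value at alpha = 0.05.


Step 1: Rank x and y separately (midranks; no ties here).
rank(x): 12->6, 13->7, 11->5, 19->10, 10->4, 15->9, 14->8, 3->1, 8->3, 4->2
rank(y): 13->7, 5->2, 7->3, 17->10, 11->5, 14->8, 12->6, 15->9, 10->4, 4->1
Step 2: d_i = R_x(i) - R_y(i); compute d_i^2.
  (6-7)^2=1, (7-2)^2=25, (5-3)^2=4, (10-10)^2=0, (4-5)^2=1, (9-8)^2=1, (8-6)^2=4, (1-9)^2=64, (3-4)^2=1, (2-1)^2=1
sum(d^2) = 102.
Step 3: rho = 1 - 6*102 / (10*(10^2 - 1)) = 1 - 612/990 = 0.381818.
Step 4: Under H0, t = rho * sqrt((n-2)/(1-rho^2)) = 1.1685 ~ t(8).
Step 5: Two-sided p-value from the t-distribution with 8 df = 0.276255.
Step 6: alpha = 0.05. fail to reject H0.

rho = 0.3818, p = 0.276255, fail to reject H0 at alpha = 0.05.


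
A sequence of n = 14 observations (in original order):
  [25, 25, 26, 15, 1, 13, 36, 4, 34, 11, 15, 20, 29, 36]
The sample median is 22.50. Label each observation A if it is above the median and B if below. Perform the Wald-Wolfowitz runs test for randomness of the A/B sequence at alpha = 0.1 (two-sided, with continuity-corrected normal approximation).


Step 1: Compute median = 22.50; label A = above, B = below.
Labels in order: AAABBBABABBBAA  (n_A = 7, n_B = 7)
Step 2: Count runs R = 7.
Step 3: Under H0 (random ordering), E[R] = 2*n_A*n_B/(n_A+n_B) + 1 = 2*7*7/14 + 1 = 8.0000.
        Var[R] = 2*n_A*n_B*(2*n_A*n_B - n_A - n_B) / ((n_A+n_B)^2 * (n_A+n_B-1)) = 8232/2548 = 3.2308.
        SD[R] = 1.7974.
Step 4: Continuity-corrected z = (R + 0.5 - E[R]) / SD[R] = (7 + 0.5 - 8.0000) / 1.7974 = -0.2782.
Step 5: Two-sided p-value via normal approximation = 2*(1 - Phi(|z|)) = 0.780879.
Step 6: alpha = 0.1. fail to reject H0.

R = 7, z = -0.2782, p = 0.780879, fail to reject H0.


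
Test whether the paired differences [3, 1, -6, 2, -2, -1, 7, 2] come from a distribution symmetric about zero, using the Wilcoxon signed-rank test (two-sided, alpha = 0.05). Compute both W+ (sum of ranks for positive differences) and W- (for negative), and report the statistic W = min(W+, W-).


Step 1: Drop any zero differences (none here) and take |d_i|.
|d| = [3, 1, 6, 2, 2, 1, 7, 2]
Step 2: Midrank |d_i| (ties get averaged ranks).
ranks: |3|->6, |1|->1.5, |6|->7, |2|->4, |2|->4, |1|->1.5, |7|->8, |2|->4
Step 3: Attach original signs; sum ranks with positive sign and with negative sign.
W+ = 6 + 1.5 + 4 + 8 + 4 = 23.5
W- = 7 + 4 + 1.5 = 12.5
(Check: W+ + W- = 36 should equal n(n+1)/2 = 36.)
Step 4: Test statistic W = min(W+, W-) = 12.5.
Step 5: Ties in |d|, so use the tie-corrected normal approximation.
        E[W] = n(n+1)/4 = 8*9/4 = 18.
        Tie groups: |d|=1 (t=2), |d|=2 (t=3); sum(t^3 - t) = 30.
        Var[W] = n(n+1)(2n+1)/24 - sum(t^3-t)/48 = 1224/24 - 30/48 = 50.375.
        z = (W - E[W]) / sqrt(Var[W]) = (12.5 - 18) / 7.0975 = -0.7749.
        Two-sided p = 2*Phi(z) = 0.438389.
Step 6: alpha = 0.05. fail to reject H0.

W+ = 23.5, W- = 12.5, W = min = 12.5, p = 0.438389, fail to reject H0.


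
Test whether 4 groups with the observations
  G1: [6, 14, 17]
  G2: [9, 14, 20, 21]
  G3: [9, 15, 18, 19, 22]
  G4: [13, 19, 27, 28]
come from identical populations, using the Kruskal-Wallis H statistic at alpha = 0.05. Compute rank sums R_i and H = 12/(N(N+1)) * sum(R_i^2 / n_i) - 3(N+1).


Step 1: Combine all N = 16 observations and assign midranks.
sorted (value, group, rank): (6,G1,1), (9,G2,2.5), (9,G3,2.5), (13,G4,4), (14,G1,5.5), (14,G2,5.5), (15,G3,7), (17,G1,8), (18,G3,9), (19,G3,10.5), (19,G4,10.5), (20,G2,12), (21,G2,13), (22,G3,14), (27,G4,15), (28,G4,16)
Step 2: Sum ranks within each group.
R_1 = 14.5 (n_1 = 3)
R_2 = 33 (n_2 = 4)
R_3 = 43 (n_3 = 5)
R_4 = 45.5 (n_4 = 4)
Step 3: H = 12/(N(N+1)) * sum(R_i^2/n_i) - 3(N+1)
     = 12/(16*17) * (14.5^2/3 + 33^2/4 + 43^2/5 + 45.5^2/4) - 3*17
     = 0.044118 * 1229.7 - 51
     = 3.251287.
Step 4: Ties present; correction factor C = 1 - 18/(16^3 - 16) = 0.995588. Corrected H = 3.251287 / 0.995588 = 3.265694.
Step 5: Under H0, H ~ chi^2(3); p-value = 0.352446.
Step 6: alpha = 0.05. fail to reject H0.

H = 3.2657, df = 3, p = 0.352446, fail to reject H0.


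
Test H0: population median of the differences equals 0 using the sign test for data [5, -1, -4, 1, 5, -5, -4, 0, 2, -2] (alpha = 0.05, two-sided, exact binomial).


Step 1: Discard zero differences. Original n = 10; n_eff = number of nonzero differences = 9.
Nonzero differences (with sign): +5, -1, -4, +1, +5, -5, -4, +2, -2
Step 2: Count signs: positive = 4, negative = 5.
Step 3: Under H0: P(positive) = 0.5, so the number of positives S ~ Bin(9, 0.5).
Step 4: Two-sided exact p-value = sum of Bin(9,0.5) probabilities at or below the observed probability = 1.000000.
Step 5: alpha = 0.05. fail to reject H0.

n_eff = 9, pos = 4, neg = 5, p = 1.000000, fail to reject H0.


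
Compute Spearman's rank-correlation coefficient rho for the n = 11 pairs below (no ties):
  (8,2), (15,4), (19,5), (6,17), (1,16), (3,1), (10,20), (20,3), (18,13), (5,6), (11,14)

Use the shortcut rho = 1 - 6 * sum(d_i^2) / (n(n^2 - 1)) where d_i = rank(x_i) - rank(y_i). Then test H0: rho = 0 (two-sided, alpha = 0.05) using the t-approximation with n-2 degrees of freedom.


Step 1: Rank x and y separately (midranks; no ties here).
rank(x): 8->5, 15->8, 19->10, 6->4, 1->1, 3->2, 10->6, 20->11, 18->9, 5->3, 11->7
rank(y): 2->2, 4->4, 5->5, 17->10, 16->9, 1->1, 20->11, 3->3, 13->7, 6->6, 14->8
Step 2: d_i = R_x(i) - R_y(i); compute d_i^2.
  (5-2)^2=9, (8-4)^2=16, (10-5)^2=25, (4-10)^2=36, (1-9)^2=64, (2-1)^2=1, (6-11)^2=25, (11-3)^2=64, (9-7)^2=4, (3-6)^2=9, (7-8)^2=1
sum(d^2) = 254.
Step 3: rho = 1 - 6*254 / (11*(11^2 - 1)) = 1 - 1524/1320 = -0.154545.
Step 4: Under H0, t = rho * sqrt((n-2)/(1-rho^2)) = -0.4693 ~ t(9).
Step 5: Two-sided p-value from the t-distribution with 9 df = 0.650034.
Step 6: alpha = 0.05. fail to reject H0.

rho = -0.1545, p = 0.650034, fail to reject H0 at alpha = 0.05.


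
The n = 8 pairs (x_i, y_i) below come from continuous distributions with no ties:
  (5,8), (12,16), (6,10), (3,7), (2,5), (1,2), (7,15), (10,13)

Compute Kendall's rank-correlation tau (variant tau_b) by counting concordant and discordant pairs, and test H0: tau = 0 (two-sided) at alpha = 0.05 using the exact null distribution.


Step 1: Enumerate the 28 unordered pairs (i,j) with i<j and classify each by sign(x_j-x_i) * sign(y_j-y_i).
  (1,2):dx=+7,dy=+8->C; (1,3):dx=+1,dy=+2->C; (1,4):dx=-2,dy=-1->C; (1,5):dx=-3,dy=-3->C
  (1,6):dx=-4,dy=-6->C; (1,7):dx=+2,dy=+7->C; (1,8):dx=+5,dy=+5->C; (2,3):dx=-6,dy=-6->C
  (2,4):dx=-9,dy=-9->C; (2,5):dx=-10,dy=-11->C; (2,6):dx=-11,dy=-14->C; (2,7):dx=-5,dy=-1->C
  (2,8):dx=-2,dy=-3->C; (3,4):dx=-3,dy=-3->C; (3,5):dx=-4,dy=-5->C; (3,6):dx=-5,dy=-8->C
  (3,7):dx=+1,dy=+5->C; (3,8):dx=+4,dy=+3->C; (4,5):dx=-1,dy=-2->C; (4,6):dx=-2,dy=-5->C
  (4,7):dx=+4,dy=+8->C; (4,8):dx=+7,dy=+6->C; (5,6):dx=-1,dy=-3->C; (5,7):dx=+5,dy=+10->C
  (5,8):dx=+8,dy=+8->C; (6,7):dx=+6,dy=+13->C; (6,8):dx=+9,dy=+11->C; (7,8):dx=+3,dy=-2->D
Step 2: C = 27, D = 1, total pairs = 28.
Step 3: tau = (C - D)/(n(n-1)/2) = (27 - 1)/28 = 0.928571.
Step 4: Exact two-sided p-value (enumerate n! = 40320 permutations of y under H0): p = 0.000397.
Step 5: alpha = 0.05. reject H0.

tau_b = 0.9286 (C=27, D=1), p = 0.000397, reject H0.


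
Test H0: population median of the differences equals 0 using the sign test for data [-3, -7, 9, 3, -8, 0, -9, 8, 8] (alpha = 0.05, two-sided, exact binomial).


Step 1: Discard zero differences. Original n = 9; n_eff = number of nonzero differences = 8.
Nonzero differences (with sign): -3, -7, +9, +3, -8, -9, +8, +8
Step 2: Count signs: positive = 4, negative = 4.
Step 3: Under H0: P(positive) = 0.5, so the number of positives S ~ Bin(8, 0.5).
Step 4: Two-sided exact p-value = sum of Bin(8,0.5) probabilities at or below the observed probability = 1.000000.
Step 5: alpha = 0.05. fail to reject H0.

n_eff = 8, pos = 4, neg = 4, p = 1.000000, fail to reject H0.


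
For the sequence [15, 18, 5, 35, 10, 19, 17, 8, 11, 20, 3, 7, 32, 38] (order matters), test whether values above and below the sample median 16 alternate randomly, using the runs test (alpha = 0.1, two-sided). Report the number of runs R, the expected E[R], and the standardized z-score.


Step 1: Compute median = 16; label A = above, B = below.
Labels in order: BABABAABBABBAA  (n_A = 7, n_B = 7)
Step 2: Count runs R = 10.
Step 3: Under H0 (random ordering), E[R] = 2*n_A*n_B/(n_A+n_B) + 1 = 2*7*7/14 + 1 = 8.0000.
        Var[R] = 2*n_A*n_B*(2*n_A*n_B - n_A - n_B) / ((n_A+n_B)^2 * (n_A+n_B-1)) = 8232/2548 = 3.2308.
        SD[R] = 1.7974.
Step 4: Continuity-corrected z = (R - 0.5 - E[R]) / SD[R] = (10 - 0.5 - 8.0000) / 1.7974 = 0.8345.
Step 5: Two-sided p-value via normal approximation = 2*(1 - Phi(|z|)) = 0.403986.
Step 6: alpha = 0.1. fail to reject H0.

R = 10, z = 0.8345, p = 0.403986, fail to reject H0.


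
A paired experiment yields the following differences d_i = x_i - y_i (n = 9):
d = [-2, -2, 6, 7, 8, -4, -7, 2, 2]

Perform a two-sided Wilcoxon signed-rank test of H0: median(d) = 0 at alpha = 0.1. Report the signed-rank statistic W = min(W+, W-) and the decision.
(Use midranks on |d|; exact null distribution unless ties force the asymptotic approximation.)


Step 1: Drop any zero differences (none here) and take |d_i|.
|d| = [2, 2, 6, 7, 8, 4, 7, 2, 2]
Step 2: Midrank |d_i| (ties get averaged ranks).
ranks: |2|->2.5, |2|->2.5, |6|->6, |7|->7.5, |8|->9, |4|->5, |7|->7.5, |2|->2.5, |2|->2.5
Step 3: Attach original signs; sum ranks with positive sign and with negative sign.
W+ = 6 + 7.5 + 9 + 2.5 + 2.5 = 27.5
W- = 2.5 + 2.5 + 5 + 7.5 = 17.5
(Check: W+ + W- = 45 should equal n(n+1)/2 = 45.)
Step 4: Test statistic W = min(W+, W-) = 17.5.
Step 5: Ties in |d|, so use the tie-corrected normal approximation.
        E[W] = n(n+1)/4 = 9*10/4 = 22.5.
        Tie groups: |d|=2 (t=4), |d|=7 (t=2); sum(t^3 - t) = 66.
        Var[W] = n(n+1)(2n+1)/24 - sum(t^3-t)/48 = 1710/24 - 66/48 = 69.875.
        z = (W - E[W]) / sqrt(Var[W]) = (17.5 - 22.5) / 8.3591 = -0.5981.
        Two-sided p = 2*Phi(z) = 0.549741.
Step 6: alpha = 0.1. fail to reject H0.

W+ = 27.5, W- = 17.5, W = min = 17.5, p = 0.549741, fail to reject H0.


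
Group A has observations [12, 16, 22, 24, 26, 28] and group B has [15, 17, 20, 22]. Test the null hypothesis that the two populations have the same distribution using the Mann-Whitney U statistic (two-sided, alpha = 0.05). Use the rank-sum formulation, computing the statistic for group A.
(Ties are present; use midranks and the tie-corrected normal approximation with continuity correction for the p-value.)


Step 1: Combine and sort all 10 observations; assign midranks.
sorted (value, group): (12,X), (15,Y), (16,X), (17,Y), (20,Y), (22,X), (22,Y), (24,X), (26,X), (28,X)
ranks: 12->1, 15->2, 16->3, 17->4, 20->5, 22->6.5, 22->6.5, 24->8, 26->9, 28->10
Step 2: Rank sum for X: R1 = 1 + 3 + 6.5 + 8 + 9 + 10 = 37.5.
Step 3: U_X = R1 - n1(n1+1)/2 = 37.5 - 6*7/2 = 37.5 - 21 = 16.5.
       U_Y = n1*n2 - U_X = 24 - 16.5 = 7.5.
Step 4: Ties are present, so use the tie-corrected normal approximation (with continuity correction) for the p-value.
Step 5: p-value = 0.392330; compare to alpha = 0.05. fail to reject H0.

U_X = 16.5, p = 0.392330, fail to reject H0 at alpha = 0.05.


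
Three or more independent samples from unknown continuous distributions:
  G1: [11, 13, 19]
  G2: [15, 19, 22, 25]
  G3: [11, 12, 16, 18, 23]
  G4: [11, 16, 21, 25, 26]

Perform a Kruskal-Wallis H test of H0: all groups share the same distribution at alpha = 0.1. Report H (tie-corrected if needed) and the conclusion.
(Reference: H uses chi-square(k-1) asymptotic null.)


Step 1: Combine all N = 17 observations and assign midranks.
sorted (value, group, rank): (11,G1,2), (11,G3,2), (11,G4,2), (12,G3,4), (13,G1,5), (15,G2,6), (16,G3,7.5), (16,G4,7.5), (18,G3,9), (19,G1,10.5), (19,G2,10.5), (21,G4,12), (22,G2,13), (23,G3,14), (25,G2,15.5), (25,G4,15.5), (26,G4,17)
Step 2: Sum ranks within each group.
R_1 = 17.5 (n_1 = 3)
R_2 = 45 (n_2 = 4)
R_3 = 36.5 (n_3 = 5)
R_4 = 54 (n_4 = 5)
Step 3: H = 12/(N(N+1)) * sum(R_i^2/n_i) - 3(N+1)
     = 12/(17*18) * (17.5^2/3 + 45^2/4 + 36.5^2/5 + 54^2/5) - 3*18
     = 0.039216 * 1457.98 - 54
     = 3.175817.
Step 4: Ties present; correction factor C = 1 - 42/(17^3 - 17) = 0.991422. Corrected H = 3.175817 / 0.991422 = 3.203296.
Step 5: Under H0, H ~ chi^2(3); p-value = 0.361330.
Step 6: alpha = 0.1. fail to reject H0.

H = 3.2033, df = 3, p = 0.361330, fail to reject H0.


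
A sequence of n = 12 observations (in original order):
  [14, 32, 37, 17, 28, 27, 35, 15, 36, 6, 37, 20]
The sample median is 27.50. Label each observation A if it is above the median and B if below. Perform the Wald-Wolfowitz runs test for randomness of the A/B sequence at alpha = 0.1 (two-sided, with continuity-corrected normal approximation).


Step 1: Compute median = 27.50; label A = above, B = below.
Labels in order: BAABABABABAB  (n_A = 6, n_B = 6)
Step 2: Count runs R = 11.
Step 3: Under H0 (random ordering), E[R] = 2*n_A*n_B/(n_A+n_B) + 1 = 2*6*6/12 + 1 = 7.0000.
        Var[R] = 2*n_A*n_B*(2*n_A*n_B - n_A - n_B) / ((n_A+n_B)^2 * (n_A+n_B-1)) = 4320/1584 = 2.7273.
        SD[R] = 1.6514.
Step 4: Continuity-corrected z = (R - 0.5 - E[R]) / SD[R] = (11 - 0.5 - 7.0000) / 1.6514 = 2.1194.
Step 5: Two-sided p-value via normal approximation = 2*(1 - Phi(|z|)) = 0.034060.
Step 6: alpha = 0.1. reject H0.

R = 11, z = 2.1194, p = 0.034060, reject H0.


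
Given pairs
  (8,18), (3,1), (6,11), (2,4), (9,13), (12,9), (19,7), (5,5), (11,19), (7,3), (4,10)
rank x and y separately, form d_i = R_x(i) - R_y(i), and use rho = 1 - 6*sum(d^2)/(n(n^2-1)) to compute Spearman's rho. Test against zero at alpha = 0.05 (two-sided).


Step 1: Rank x and y separately (midranks; no ties here).
rank(x): 8->7, 3->2, 6->5, 2->1, 9->8, 12->10, 19->11, 5->4, 11->9, 7->6, 4->3
rank(y): 18->10, 1->1, 11->8, 4->3, 13->9, 9->6, 7->5, 5->4, 19->11, 3->2, 10->7
Step 2: d_i = R_x(i) - R_y(i); compute d_i^2.
  (7-10)^2=9, (2-1)^2=1, (5-8)^2=9, (1-3)^2=4, (8-9)^2=1, (10-6)^2=16, (11-5)^2=36, (4-4)^2=0, (9-11)^2=4, (6-2)^2=16, (3-7)^2=16
sum(d^2) = 112.
Step 3: rho = 1 - 6*112 / (11*(11^2 - 1)) = 1 - 672/1320 = 0.490909.
Step 4: Under H0, t = rho * sqrt((n-2)/(1-rho^2)) = 1.6904 ~ t(9).
Step 5: Two-sided p-value from the t-distribution with 9 df = 0.125204.
Step 6: alpha = 0.05. fail to reject H0.

rho = 0.4909, p = 0.125204, fail to reject H0 at alpha = 0.05.


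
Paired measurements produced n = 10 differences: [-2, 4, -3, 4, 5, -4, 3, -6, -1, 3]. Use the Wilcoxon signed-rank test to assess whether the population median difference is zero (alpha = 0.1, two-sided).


Step 1: Drop any zero differences (none here) and take |d_i|.
|d| = [2, 4, 3, 4, 5, 4, 3, 6, 1, 3]
Step 2: Midrank |d_i| (ties get averaged ranks).
ranks: |2|->2, |4|->7, |3|->4, |4|->7, |5|->9, |4|->7, |3|->4, |6|->10, |1|->1, |3|->4
Step 3: Attach original signs; sum ranks with positive sign and with negative sign.
W+ = 7 + 7 + 9 + 4 + 4 = 31
W- = 2 + 4 + 7 + 10 + 1 = 24
(Check: W+ + W- = 55 should equal n(n+1)/2 = 55.)
Step 4: Test statistic W = min(W+, W-) = 24.
Step 5: Ties in |d|, so use the tie-corrected normal approximation.
        E[W] = n(n+1)/4 = 10*11/4 = 27.5.
        Tie groups: |d|=3 (t=3), |d|=4 (t=3); sum(t^3 - t) = 48.
        Var[W] = n(n+1)(2n+1)/24 - sum(t^3-t)/48 = 2310/24 - 48/48 = 95.25.
        z = (W - E[W]) / sqrt(Var[W]) = (24 - 27.5) / 9.7596 = -0.3586.
        Two-sided p = 2*Phi(z) = 0.719879.
Step 6: alpha = 0.1. fail to reject H0.

W+ = 31, W- = 24, W = min = 24, p = 0.719879, fail to reject H0.


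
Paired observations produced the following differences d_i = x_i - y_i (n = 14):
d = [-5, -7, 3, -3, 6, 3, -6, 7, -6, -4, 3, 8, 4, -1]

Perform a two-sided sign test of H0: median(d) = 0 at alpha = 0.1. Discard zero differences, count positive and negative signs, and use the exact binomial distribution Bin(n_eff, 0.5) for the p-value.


Step 1: Discard zero differences. Original n = 14; n_eff = number of nonzero differences = 14.
Nonzero differences (with sign): -5, -7, +3, -3, +6, +3, -6, +7, -6, -4, +3, +8, +4, -1
Step 2: Count signs: positive = 7, negative = 7.
Step 3: Under H0: P(positive) = 0.5, so the number of positives S ~ Bin(14, 0.5).
Step 4: Two-sided exact p-value = sum of Bin(14,0.5) probabilities at or below the observed probability = 1.000000.
Step 5: alpha = 0.1. fail to reject H0.

n_eff = 14, pos = 7, neg = 7, p = 1.000000, fail to reject H0.


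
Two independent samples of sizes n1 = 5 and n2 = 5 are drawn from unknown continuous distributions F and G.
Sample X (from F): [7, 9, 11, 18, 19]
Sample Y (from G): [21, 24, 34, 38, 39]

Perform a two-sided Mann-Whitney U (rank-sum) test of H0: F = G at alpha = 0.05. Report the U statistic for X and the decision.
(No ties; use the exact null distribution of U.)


Step 1: Combine and sort all 10 observations; assign midranks.
sorted (value, group): (7,X), (9,X), (11,X), (18,X), (19,X), (21,Y), (24,Y), (34,Y), (38,Y), (39,Y)
ranks: 7->1, 9->2, 11->3, 18->4, 19->5, 21->6, 24->7, 34->8, 38->9, 39->10
Step 2: Rank sum for X: R1 = 1 + 2 + 3 + 4 + 5 = 15.
Step 3: U_X = R1 - n1(n1+1)/2 = 15 - 5*6/2 = 15 - 15 = 0.
       U_Y = n1*n2 - U_X = 25 - 0 = 25.
Step 4: No ties, so the exact null distribution of U (based on enumerating the C(10,5) = 252 equally likely rank assignments) gives the two-sided p-value.
Step 5: p-value = 0.007937; compare to alpha = 0.05. reject H0.

U_X = 0, p = 0.007937, reject H0 at alpha = 0.05.


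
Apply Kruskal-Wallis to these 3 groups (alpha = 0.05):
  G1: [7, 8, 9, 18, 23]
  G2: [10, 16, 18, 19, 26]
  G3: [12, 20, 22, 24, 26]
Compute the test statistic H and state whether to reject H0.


Step 1: Combine all N = 15 observations and assign midranks.
sorted (value, group, rank): (7,G1,1), (8,G1,2), (9,G1,3), (10,G2,4), (12,G3,5), (16,G2,6), (18,G1,7.5), (18,G2,7.5), (19,G2,9), (20,G3,10), (22,G3,11), (23,G1,12), (24,G3,13), (26,G2,14.5), (26,G3,14.5)
Step 2: Sum ranks within each group.
R_1 = 25.5 (n_1 = 5)
R_2 = 41 (n_2 = 5)
R_3 = 53.5 (n_3 = 5)
Step 3: H = 12/(N(N+1)) * sum(R_i^2/n_i) - 3(N+1)
     = 12/(15*16) * (25.5^2/5 + 41^2/5 + 53.5^2/5) - 3*16
     = 0.050000 * 1038.7 - 48
     = 3.935000.
Step 4: Ties present; correction factor C = 1 - 12/(15^3 - 15) = 0.996429. Corrected H = 3.935000 / 0.996429 = 3.949104.
Step 5: Under H0, H ~ chi^2(2); p-value = 0.138823.
Step 6: alpha = 0.05. fail to reject H0.

H = 3.9491, df = 2, p = 0.138823, fail to reject H0.


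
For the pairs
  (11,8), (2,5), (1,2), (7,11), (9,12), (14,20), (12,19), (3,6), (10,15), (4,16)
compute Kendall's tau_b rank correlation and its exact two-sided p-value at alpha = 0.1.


Step 1: Enumerate the 45 unordered pairs (i,j) with i<j and classify each by sign(x_j-x_i) * sign(y_j-y_i).
  (1,2):dx=-9,dy=-3->C; (1,3):dx=-10,dy=-6->C; (1,4):dx=-4,dy=+3->D; (1,5):dx=-2,dy=+4->D
  (1,6):dx=+3,dy=+12->C; (1,7):dx=+1,dy=+11->C; (1,8):dx=-8,dy=-2->C; (1,9):dx=-1,dy=+7->D
  (1,10):dx=-7,dy=+8->D; (2,3):dx=-1,dy=-3->C; (2,4):dx=+5,dy=+6->C; (2,5):dx=+7,dy=+7->C
  (2,6):dx=+12,dy=+15->C; (2,7):dx=+10,dy=+14->C; (2,8):dx=+1,dy=+1->C; (2,9):dx=+8,dy=+10->C
  (2,10):dx=+2,dy=+11->C; (3,4):dx=+6,dy=+9->C; (3,5):dx=+8,dy=+10->C; (3,6):dx=+13,dy=+18->C
  (3,7):dx=+11,dy=+17->C; (3,8):dx=+2,dy=+4->C; (3,9):dx=+9,dy=+13->C; (3,10):dx=+3,dy=+14->C
  (4,5):dx=+2,dy=+1->C; (4,6):dx=+7,dy=+9->C; (4,7):dx=+5,dy=+8->C; (4,8):dx=-4,dy=-5->C
  (4,9):dx=+3,dy=+4->C; (4,10):dx=-3,dy=+5->D; (5,6):dx=+5,dy=+8->C; (5,7):dx=+3,dy=+7->C
  (5,8):dx=-6,dy=-6->C; (5,9):dx=+1,dy=+3->C; (5,10):dx=-5,dy=+4->D; (6,7):dx=-2,dy=-1->C
  (6,8):dx=-11,dy=-14->C; (6,9):dx=-4,dy=-5->C; (6,10):dx=-10,dy=-4->C; (7,8):dx=-9,dy=-13->C
  (7,9):dx=-2,dy=-4->C; (7,10):dx=-8,dy=-3->C; (8,9):dx=+7,dy=+9->C; (8,10):dx=+1,dy=+10->C
  (9,10):dx=-6,dy=+1->D
Step 2: C = 38, D = 7, total pairs = 45.
Step 3: tau = (C - D)/(n(n-1)/2) = (38 - 7)/45 = 0.688889.
Step 4: Exact two-sided p-value (enumerate n! = 3628800 permutations of y under H0): p = 0.004687.
Step 5: alpha = 0.1. reject H0.

tau_b = 0.6889 (C=38, D=7), p = 0.004687, reject H0.


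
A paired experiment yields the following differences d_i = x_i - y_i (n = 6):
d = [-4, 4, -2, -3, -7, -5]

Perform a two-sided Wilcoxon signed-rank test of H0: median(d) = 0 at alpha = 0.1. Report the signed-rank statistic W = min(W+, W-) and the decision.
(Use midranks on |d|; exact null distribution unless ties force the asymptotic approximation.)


Step 1: Drop any zero differences (none here) and take |d_i|.
|d| = [4, 4, 2, 3, 7, 5]
Step 2: Midrank |d_i| (ties get averaged ranks).
ranks: |4|->3.5, |4|->3.5, |2|->1, |3|->2, |7|->6, |5|->5
Step 3: Attach original signs; sum ranks with positive sign and with negative sign.
W+ = 3.5 = 3.5
W- = 3.5 + 1 + 2 + 6 + 5 = 17.5
(Check: W+ + W- = 21 should equal n(n+1)/2 = 21.)
Step 4: Test statistic W = min(W+, W-) = 3.5.
Step 5: Ties in |d|, so use the tie-corrected normal approximation.
        E[W] = n(n+1)/4 = 6*7/4 = 10.5.
        Tie groups: |d|=4 (t=2); sum(t^3 - t) = 6.
        Var[W] = n(n+1)(2n+1)/24 - sum(t^3-t)/48 = 546/24 - 6/48 = 22.625.
        z = (W - E[W]) / sqrt(Var[W]) = (3.5 - 10.5) / 4.7566 = -1.4716.
        Two-sided p = 2*Phi(z) = 0.141116.
Step 6: alpha = 0.1. fail to reject H0.

W+ = 3.5, W- = 17.5, W = min = 3.5, p = 0.141116, fail to reject H0.


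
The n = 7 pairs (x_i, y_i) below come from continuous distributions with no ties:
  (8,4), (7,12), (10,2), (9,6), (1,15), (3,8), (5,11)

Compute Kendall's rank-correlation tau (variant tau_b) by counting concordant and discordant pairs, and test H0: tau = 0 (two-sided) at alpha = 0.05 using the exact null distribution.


Step 1: Enumerate the 21 unordered pairs (i,j) with i<j and classify each by sign(x_j-x_i) * sign(y_j-y_i).
  (1,2):dx=-1,dy=+8->D; (1,3):dx=+2,dy=-2->D; (1,4):dx=+1,dy=+2->C; (1,5):dx=-7,dy=+11->D
  (1,6):dx=-5,dy=+4->D; (1,7):dx=-3,dy=+7->D; (2,3):dx=+3,dy=-10->D; (2,4):dx=+2,dy=-6->D
  (2,5):dx=-6,dy=+3->D; (2,6):dx=-4,dy=-4->C; (2,7):dx=-2,dy=-1->C; (3,4):dx=-1,dy=+4->D
  (3,5):dx=-9,dy=+13->D; (3,6):dx=-7,dy=+6->D; (3,7):dx=-5,dy=+9->D; (4,5):dx=-8,dy=+9->D
  (4,6):dx=-6,dy=+2->D; (4,7):dx=-4,dy=+5->D; (5,6):dx=+2,dy=-7->D; (5,7):dx=+4,dy=-4->D
  (6,7):dx=+2,dy=+3->C
Step 2: C = 4, D = 17, total pairs = 21.
Step 3: tau = (C - D)/(n(n-1)/2) = (4 - 17)/21 = -0.619048.
Step 4: Exact two-sided p-value (enumerate n! = 5040 permutations of y under H0): p = 0.069048.
Step 5: alpha = 0.05. fail to reject H0.

tau_b = -0.6190 (C=4, D=17), p = 0.069048, fail to reject H0.


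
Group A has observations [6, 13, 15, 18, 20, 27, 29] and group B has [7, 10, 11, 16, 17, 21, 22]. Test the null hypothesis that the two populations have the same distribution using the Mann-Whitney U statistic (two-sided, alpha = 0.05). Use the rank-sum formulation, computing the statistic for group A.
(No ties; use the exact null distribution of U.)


Step 1: Combine and sort all 14 observations; assign midranks.
sorted (value, group): (6,X), (7,Y), (10,Y), (11,Y), (13,X), (15,X), (16,Y), (17,Y), (18,X), (20,X), (21,Y), (22,Y), (27,X), (29,X)
ranks: 6->1, 7->2, 10->3, 11->4, 13->5, 15->6, 16->7, 17->8, 18->9, 20->10, 21->11, 22->12, 27->13, 29->14
Step 2: Rank sum for X: R1 = 1 + 5 + 6 + 9 + 10 + 13 + 14 = 58.
Step 3: U_X = R1 - n1(n1+1)/2 = 58 - 7*8/2 = 58 - 28 = 30.
       U_Y = n1*n2 - U_X = 49 - 30 = 19.
Step 4: No ties, so the exact null distribution of U (based on enumerating the C(14,7) = 3432 equally likely rank assignments) gives the two-sided p-value.
Step 5: p-value = 0.534965; compare to alpha = 0.05. fail to reject H0.

U_X = 30, p = 0.534965, fail to reject H0 at alpha = 0.05.


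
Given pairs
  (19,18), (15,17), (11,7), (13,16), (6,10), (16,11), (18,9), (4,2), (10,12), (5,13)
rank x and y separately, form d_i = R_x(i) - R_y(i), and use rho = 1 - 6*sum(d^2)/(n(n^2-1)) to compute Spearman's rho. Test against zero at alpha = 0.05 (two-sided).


Step 1: Rank x and y separately (midranks; no ties here).
rank(x): 19->10, 15->7, 11->5, 13->6, 6->3, 16->8, 18->9, 4->1, 10->4, 5->2
rank(y): 18->10, 17->9, 7->2, 16->8, 10->4, 11->5, 9->3, 2->1, 12->6, 13->7
Step 2: d_i = R_x(i) - R_y(i); compute d_i^2.
  (10-10)^2=0, (7-9)^2=4, (5-2)^2=9, (6-8)^2=4, (3-4)^2=1, (8-5)^2=9, (9-3)^2=36, (1-1)^2=0, (4-6)^2=4, (2-7)^2=25
sum(d^2) = 92.
Step 3: rho = 1 - 6*92 / (10*(10^2 - 1)) = 1 - 552/990 = 0.442424.
Step 4: Under H0, t = rho * sqrt((n-2)/(1-rho^2)) = 1.3954 ~ t(8).
Step 5: Two-sided p-value from the t-distribution with 8 df = 0.200423.
Step 6: alpha = 0.05. fail to reject H0.

rho = 0.4424, p = 0.200423, fail to reject H0 at alpha = 0.05.


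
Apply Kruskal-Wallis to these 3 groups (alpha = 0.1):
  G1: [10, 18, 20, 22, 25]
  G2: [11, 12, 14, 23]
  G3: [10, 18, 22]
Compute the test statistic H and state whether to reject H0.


Step 1: Combine all N = 12 observations and assign midranks.
sorted (value, group, rank): (10,G1,1.5), (10,G3,1.5), (11,G2,3), (12,G2,4), (14,G2,5), (18,G1,6.5), (18,G3,6.5), (20,G1,8), (22,G1,9.5), (22,G3,9.5), (23,G2,11), (25,G1,12)
Step 2: Sum ranks within each group.
R_1 = 37.5 (n_1 = 5)
R_2 = 23 (n_2 = 4)
R_3 = 17.5 (n_3 = 3)
Step 3: H = 12/(N(N+1)) * sum(R_i^2/n_i) - 3(N+1)
     = 12/(12*13) * (37.5^2/5 + 23^2/4 + 17.5^2/3) - 3*13
     = 0.076923 * 515.583 - 39
     = 0.660256.
Step 4: Ties present; correction factor C = 1 - 18/(12^3 - 12) = 0.989510. Corrected H = 0.660256 / 0.989510 = 0.667256.
Step 5: Under H0, H ~ chi^2(2); p-value = 0.716320.
Step 6: alpha = 0.1. fail to reject H0.

H = 0.6673, df = 2, p = 0.716320, fail to reject H0.


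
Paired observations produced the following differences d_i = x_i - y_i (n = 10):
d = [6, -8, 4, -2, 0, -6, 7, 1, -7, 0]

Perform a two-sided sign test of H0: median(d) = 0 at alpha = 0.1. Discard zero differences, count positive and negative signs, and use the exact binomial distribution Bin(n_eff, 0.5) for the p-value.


Step 1: Discard zero differences. Original n = 10; n_eff = number of nonzero differences = 8.
Nonzero differences (with sign): +6, -8, +4, -2, -6, +7, +1, -7
Step 2: Count signs: positive = 4, negative = 4.
Step 3: Under H0: P(positive) = 0.5, so the number of positives S ~ Bin(8, 0.5).
Step 4: Two-sided exact p-value = sum of Bin(8,0.5) probabilities at or below the observed probability = 1.000000.
Step 5: alpha = 0.1. fail to reject H0.

n_eff = 8, pos = 4, neg = 4, p = 1.000000, fail to reject H0.


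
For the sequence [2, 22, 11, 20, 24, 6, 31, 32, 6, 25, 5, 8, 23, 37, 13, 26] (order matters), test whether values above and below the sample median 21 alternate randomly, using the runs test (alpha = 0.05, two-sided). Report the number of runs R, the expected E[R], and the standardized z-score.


Step 1: Compute median = 21; label A = above, B = below.
Labels in order: BABBABAABABBAABA  (n_A = 8, n_B = 8)
Step 2: Count runs R = 12.
Step 3: Under H0 (random ordering), E[R] = 2*n_A*n_B/(n_A+n_B) + 1 = 2*8*8/16 + 1 = 9.0000.
        Var[R] = 2*n_A*n_B*(2*n_A*n_B - n_A - n_B) / ((n_A+n_B)^2 * (n_A+n_B-1)) = 14336/3840 = 3.7333.
        SD[R] = 1.9322.
Step 4: Continuity-corrected z = (R - 0.5 - E[R]) / SD[R] = (12 - 0.5 - 9.0000) / 1.9322 = 1.2939.
Step 5: Two-sided p-value via normal approximation = 2*(1 - Phi(|z|)) = 0.195709.
Step 6: alpha = 0.05. fail to reject H0.

R = 12, z = 1.2939, p = 0.195709, fail to reject H0.


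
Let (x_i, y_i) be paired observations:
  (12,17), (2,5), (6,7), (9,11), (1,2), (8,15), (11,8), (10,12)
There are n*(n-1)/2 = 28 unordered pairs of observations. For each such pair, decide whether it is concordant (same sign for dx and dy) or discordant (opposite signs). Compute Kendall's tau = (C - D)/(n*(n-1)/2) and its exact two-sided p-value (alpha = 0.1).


Step 1: Enumerate the 28 unordered pairs (i,j) with i<j and classify each by sign(x_j-x_i) * sign(y_j-y_i).
  (1,2):dx=-10,dy=-12->C; (1,3):dx=-6,dy=-10->C; (1,4):dx=-3,dy=-6->C; (1,5):dx=-11,dy=-15->C
  (1,6):dx=-4,dy=-2->C; (1,7):dx=-1,dy=-9->C; (1,8):dx=-2,dy=-5->C; (2,3):dx=+4,dy=+2->C
  (2,4):dx=+7,dy=+6->C; (2,5):dx=-1,dy=-3->C; (2,6):dx=+6,dy=+10->C; (2,7):dx=+9,dy=+3->C
  (2,8):dx=+8,dy=+7->C; (3,4):dx=+3,dy=+4->C; (3,5):dx=-5,dy=-5->C; (3,6):dx=+2,dy=+8->C
  (3,7):dx=+5,dy=+1->C; (3,8):dx=+4,dy=+5->C; (4,5):dx=-8,dy=-9->C; (4,6):dx=-1,dy=+4->D
  (4,7):dx=+2,dy=-3->D; (4,8):dx=+1,dy=+1->C; (5,6):dx=+7,dy=+13->C; (5,7):dx=+10,dy=+6->C
  (5,8):dx=+9,dy=+10->C; (6,7):dx=+3,dy=-7->D; (6,8):dx=+2,dy=-3->D; (7,8):dx=-1,dy=+4->D
Step 2: C = 23, D = 5, total pairs = 28.
Step 3: tau = (C - D)/(n(n-1)/2) = (23 - 5)/28 = 0.642857.
Step 4: Exact two-sided p-value (enumerate n! = 40320 permutations of y under H0): p = 0.031151.
Step 5: alpha = 0.1. reject H0.

tau_b = 0.6429 (C=23, D=5), p = 0.031151, reject H0.


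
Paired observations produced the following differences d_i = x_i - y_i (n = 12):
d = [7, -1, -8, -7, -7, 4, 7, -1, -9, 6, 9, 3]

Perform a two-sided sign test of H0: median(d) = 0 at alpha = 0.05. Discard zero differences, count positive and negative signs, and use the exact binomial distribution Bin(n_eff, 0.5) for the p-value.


Step 1: Discard zero differences. Original n = 12; n_eff = number of nonzero differences = 12.
Nonzero differences (with sign): +7, -1, -8, -7, -7, +4, +7, -1, -9, +6, +9, +3
Step 2: Count signs: positive = 6, negative = 6.
Step 3: Under H0: P(positive) = 0.5, so the number of positives S ~ Bin(12, 0.5).
Step 4: Two-sided exact p-value = sum of Bin(12,0.5) probabilities at or below the observed probability = 1.000000.
Step 5: alpha = 0.05. fail to reject H0.

n_eff = 12, pos = 6, neg = 6, p = 1.000000, fail to reject H0.


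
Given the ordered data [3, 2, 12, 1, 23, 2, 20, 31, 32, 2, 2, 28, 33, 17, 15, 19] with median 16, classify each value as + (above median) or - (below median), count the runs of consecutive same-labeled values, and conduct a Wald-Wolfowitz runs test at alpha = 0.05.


Step 1: Compute median = 16; label A = above, B = below.
Labels in order: BBBBABAAABBAAABA  (n_A = 8, n_B = 8)
Step 2: Count runs R = 8.
Step 3: Under H0 (random ordering), E[R] = 2*n_A*n_B/(n_A+n_B) + 1 = 2*8*8/16 + 1 = 9.0000.
        Var[R] = 2*n_A*n_B*(2*n_A*n_B - n_A - n_B) / ((n_A+n_B)^2 * (n_A+n_B-1)) = 14336/3840 = 3.7333.
        SD[R] = 1.9322.
Step 4: Continuity-corrected z = (R + 0.5 - E[R]) / SD[R] = (8 + 0.5 - 9.0000) / 1.9322 = -0.2588.
Step 5: Two-sided p-value via normal approximation = 2*(1 - Phi(|z|)) = 0.795809.
Step 6: alpha = 0.05. fail to reject H0.

R = 8, z = -0.2588, p = 0.795809, fail to reject H0.


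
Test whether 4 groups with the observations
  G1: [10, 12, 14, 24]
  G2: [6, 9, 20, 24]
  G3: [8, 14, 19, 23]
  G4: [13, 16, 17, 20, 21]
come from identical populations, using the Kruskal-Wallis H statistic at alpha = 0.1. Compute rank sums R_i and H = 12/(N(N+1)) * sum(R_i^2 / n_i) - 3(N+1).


Step 1: Combine all N = 17 observations and assign midranks.
sorted (value, group, rank): (6,G2,1), (8,G3,2), (9,G2,3), (10,G1,4), (12,G1,5), (13,G4,6), (14,G1,7.5), (14,G3,7.5), (16,G4,9), (17,G4,10), (19,G3,11), (20,G2,12.5), (20,G4,12.5), (21,G4,14), (23,G3,15), (24,G1,16.5), (24,G2,16.5)
Step 2: Sum ranks within each group.
R_1 = 33 (n_1 = 4)
R_2 = 33 (n_2 = 4)
R_3 = 35.5 (n_3 = 4)
R_4 = 51.5 (n_4 = 5)
Step 3: H = 12/(N(N+1)) * sum(R_i^2/n_i) - 3(N+1)
     = 12/(17*18) * (33^2/4 + 33^2/4 + 35.5^2/4 + 51.5^2/5) - 3*18
     = 0.039216 * 1390.01 - 54
     = 0.510294.
Step 4: Ties present; correction factor C = 1 - 18/(17^3 - 17) = 0.996324. Corrected H = 0.510294 / 0.996324 = 0.512177.
Step 5: Under H0, H ~ chi^2(3); p-value = 0.916208.
Step 6: alpha = 0.1. fail to reject H0.

H = 0.5122, df = 3, p = 0.916208, fail to reject H0.
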